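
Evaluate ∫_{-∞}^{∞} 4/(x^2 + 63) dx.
Let f(z) = 4/(z^2 + 63). The denominator has no real zeros and deg Q - deg P = 2 ≥ 2, so the integral of f over the upper semicircle |z| = R tends to 0 as R → ∞. Closing the contour in the upper half-plane,
  ∫_{-∞}^{∞} f(x) dx = 2πi · Σ Res(f, z_k)  over the poles with Im z_k > 0.

Zeros of the denominator: z^2 + 63 = 0 gives z = ±3*sqrt(7)*I.
Upper half-plane: z = 3*sqrt(7)*I (simple).

Each pole is a simple zero of Q(z) = z^2 + 63, so Res(f, z₀) = P(z₀)/Q'(z₀) with P(z) = 4, Q'(z) = 2*z:
  Res(f, 3*sqrt(7)*I) = (4)/(6*sqrt(7)*I) = -2*sqrt(7)*I/21

∫_{-∞}^{∞} f(x) dx = 2πi · (-2*sqrt(7)*I/21) = 4*sqrt(7)*pi/21

Final answer: 4*sqrt(7)*pi/21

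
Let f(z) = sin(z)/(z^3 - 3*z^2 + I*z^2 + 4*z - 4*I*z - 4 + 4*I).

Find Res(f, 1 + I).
(-1/5 + I/10)*sin(1 + I)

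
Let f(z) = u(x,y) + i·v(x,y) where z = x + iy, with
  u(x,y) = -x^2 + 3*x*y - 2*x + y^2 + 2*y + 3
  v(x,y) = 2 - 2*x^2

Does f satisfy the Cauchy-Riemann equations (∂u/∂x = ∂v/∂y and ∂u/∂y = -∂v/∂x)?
∂u/∂x = -2*x + 3*y - 2
∂v/∂y = 0
∂u/∂y = 3*x + 2*y + 2
∂v/∂x = -4*x
∂u/∂x ≠ ∂v/∂y and ∂u/∂y ≠ -∂v/∂x; the Cauchy-Riemann equations are not satisfied, so f is not analytic.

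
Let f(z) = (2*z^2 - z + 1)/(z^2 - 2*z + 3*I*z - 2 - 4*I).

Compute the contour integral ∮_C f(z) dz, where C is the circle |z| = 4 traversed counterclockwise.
By the residue theorem, ∮_C f(z) dz = 2πi · (sum of the residues of f at the poles inside |z| = 4).

The denominator factors as (z - 2 + I)*(z + 2*I), so the singularities of f are simple poles at z = 2 - I, z = -2*I.
  |2 - I|² = 5 < 16 = 4², so this pole is inside the contour.
  |-2*I|² = 4 < 16 = 4², so this pole is inside the contour.

With P(z) = 2*z^2 - z + 1 and Q(z) = z^2 - 2*z + 3*I*z - 2 - 4*I, each pole is simple, so Res(f, z₀) = P(z₀)/Q'(z₀) with Q'(z) = 2*z - 2 + 3*I.
  Res(f, 2 - I) = P(2 - I)/Q'(2 - I) = (5 - 7*I)/(2 + I) = 3/5 - 19*I/5
  Res(f, -2*I) = P(-2*I)/Q'(-2*I) = (-7 + 2*I)/(-2 - I) = 12/5 - 11*I/5

Sum of residues inside C: 3 - 6*I
∮_C f(z) dz = 2πi · (3 - 6*I) = pi*(12 + 6*I)

Final answer: pi*(12 + 6*I)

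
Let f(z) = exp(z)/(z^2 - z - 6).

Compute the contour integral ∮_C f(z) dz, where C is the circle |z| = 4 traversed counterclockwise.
By the residue theorem, ∮_C f(z) dz = 2πi · (sum of the residues of f at the poles inside |z| = 4).

The denominator factors as (z + 2)*(z - 3), so the singularities of f are simple poles at z = -2, z = 3.
  |-2|² = 4 < 16 = 4², so this pole is inside the contour.
  |3|² = 9 < 16 = 4², so this pole is inside the contour.

With P(z) = exp(z) and Q(z) = z^2 - z - 6, each pole is simple, so Res(f, z₀) = P(z₀)/Q'(z₀) with Q'(z) = 2*z - 1.
  Res(f, -2) = P(-2)/Q'(-2) = (exp(-2))/(-5) = -exp(-2)/5
  Res(f, 3) = P(3)/Q'(3) = (exp(3))/(5) = exp(3)/5

Sum of residues inside C: -exp(-2)/5 + exp(3)/5
∮_C f(z) dz = 2πi · (-exp(-2)/5 + exp(3)/5) = -2*I*pi*exp(-2)/5 + 2*I*pi*exp(3)/5

Final answer: -2*I*pi*exp(-2)/5 + 2*I*pi*exp(3)/5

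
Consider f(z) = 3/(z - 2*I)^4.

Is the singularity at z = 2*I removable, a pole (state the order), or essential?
Write f(z) = g(z)/(z - 2*I)^4 with g(z) = 3.
g is entire and g(2*I) = 3 ≠ 0, so no factor of (z - 2*I) cancels: the Laurent expansion of f about z = 2*I starts at the power -4, i.e. lim_{z→z₀} (z - z₀)^4 f(z) = 3 is finite and nonzero.
So z = 2*I is a pole of order 4.

Final answer: pole of order 4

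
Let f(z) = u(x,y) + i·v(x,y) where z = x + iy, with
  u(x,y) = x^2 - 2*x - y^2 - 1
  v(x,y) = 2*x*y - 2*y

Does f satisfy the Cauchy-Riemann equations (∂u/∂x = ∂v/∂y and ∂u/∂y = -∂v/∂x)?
∂u/∂x = 2*x - 2
∂v/∂y = 2*x - 2
∂u/∂y = -2*y
∂v/∂x = 2*y
∂u/∂x = ∂v/∂y and ∂u/∂y = -∂v/∂x hold identically; f is analytic.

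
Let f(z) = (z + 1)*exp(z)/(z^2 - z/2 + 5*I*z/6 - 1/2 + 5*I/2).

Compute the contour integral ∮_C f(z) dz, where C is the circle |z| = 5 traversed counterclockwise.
By the residue theorem, ∮_C f(z) dz = 2πi · (sum of the residues of f at the poles inside |z| = 5).

The denominator factors as (z + 1 - 2*I/3)*(z - 3/2 + 3*I/2), so the singularities of f are simple poles at z = -1 + 2*I/3, z = 3/2 - 3*I/2.
  |-1 + 2*I/3|² = 13/9 < 25 = 5², so this pole is inside the contour.
  |3/2 - 3*I/2|² = 9/2 < 25 = 5², so this pole is inside the contour.

With P(z) = (z + 1)*exp(z) and Q(z) = z^2 - z/2 + 5*I*z/6 - 1/2 + 5*I/2, each pole is simple, so Res(f, z₀) = P(z₀)/Q'(z₀) with Q'(z) = 2*z - 1/2 + 5*I/6.
  Res(f, -1 + 2*I/3) = P(-1 + 2*I/3)/Q'(-1 + 2*I/3) = (2*I*exp(-1 + 2*I/3)/3)/(-5/2 + 13*I/6) = (26/197 - 30*I/197)*exp(-1 + 2*I/3)
  Res(f, 3/2 - 3*I/2) = P(3/2 - 3*I/2)/Q'(3/2 - 3*I/2) = ((5/2 - 3*I/2)*exp(3/2 - 3*I/2))/(5/2 - 13*I/6) = (171/197 + 30*I/197)*exp(3/2 - 3*I/2)

Sum of residues inside C: (171/197 + 30*I/197)*exp(3/2 - 3*I/2) + (26/197 - 30*I/197)*exp(-1 + 2*I/3)
∮_C f(z) dz = 2πi · ((171/197 + 30*I/197)*exp(3/2 - 3*I/2) + (26/197 - 30*I/197)*exp(-1 + 2*I/3)) = pi*(60/197 + 52*I/197)*exp(-1 + 2*I/3) + pi*(-60/197 + 342*I/197)*exp(3/2 - 3*I/2)

Final answer: pi*(60/197 + 52*I/197)*exp(-1 + 2*I/3) + pi*(-60/197 + 342*I/197)*exp(3/2 - 3*I/2)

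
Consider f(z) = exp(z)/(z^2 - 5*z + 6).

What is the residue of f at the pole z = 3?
Write f(z) = P(z)/Q(z) with P(z) = exp(z) and Q(z) = z^2 - 5*z + 6.
The denominator factors as Q(z) = (z - 3)*(z - 2), so z = 3 is a simple zero of Q and P is analytic there; z = 3 is therefore a simple pole and
  Res(f, z₀) = P(z₀)/Q'(z₀).

Q'(z) = 2*z - 5, so Q'(3) = 1.
P(3) = exp(3).

Res(f, 3) = (exp(3))/(1) = exp(3)

Final answer: exp(3)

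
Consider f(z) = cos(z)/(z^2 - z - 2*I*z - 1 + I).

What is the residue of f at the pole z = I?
Write f(z) = P(z)/Q(z) with P(z) = cos(z) and Q(z) = z^2 - z - 2*I*z - 1 + I.
The denominator factors as Q(z) = (z - 1 - I)*(z - I), so z = I is a simple zero of Q and P is analytic there; z = I is therefore a simple pole and
  Res(f, z₀) = P(z₀)/Q'(z₀).

Q'(z) = 2*z - 1 - 2*I, so Q'(I) = -1.
P(I) = cosh(1).

Res(f, I) = (cosh(1))/(-1) = -cosh(1)

Final answer: -cosh(1)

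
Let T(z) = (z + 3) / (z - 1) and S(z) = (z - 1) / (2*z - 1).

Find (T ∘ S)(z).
(T ∘ S)(z) = T(S(z)) = ((1)*S(z) + (3))/((1)*S(z) + (-1)). Multiply numerator and denominator by 2*z - 1:
  numerator:   (1)*(z - 1) + (3)*(2*z - 1) = 7*z - 4
  denominator: (1)*(z - 1) + (-1)*(2*z - 1) = -z
(T ∘ S)(z) = (7*z - 4)/(-z) = (-7*z + 4)/(z)

Final answer: (-7*z + 4)/(z)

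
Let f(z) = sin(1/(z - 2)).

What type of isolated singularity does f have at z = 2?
Let u = z - 2. Then
  sin(1/u) = Σ_{k≥0} (-1)^k (1)^(2k+1)/((2k+1)!·u^(2k+1)) = 1/u - 1/(6*u^3) + 1/(120*u^5) + ...
which has infinitely many negative powers of u, so sin(1/(z - 2)) has an essential singularity at z = 2.
So the singularity is essential.

Final answer: essential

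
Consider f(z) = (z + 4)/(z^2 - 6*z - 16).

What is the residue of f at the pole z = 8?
Write f(z) = P(z)/Q(z) with P(z) = z + 4 and Q(z) = z^2 - 6*z - 16.
The denominator factors as Q(z) = (z + 2)*(z - 8), so z = 8 is a simple zero of Q and P is analytic there; z = 8 is therefore a simple pole and
  Res(f, z₀) = P(z₀)/Q'(z₀).

Q'(z) = 2*z - 6, so Q'(8) = 10.
P(8) = 12.

Res(f, 8) = (12)/(10) = 6/5

Final answer: 6/5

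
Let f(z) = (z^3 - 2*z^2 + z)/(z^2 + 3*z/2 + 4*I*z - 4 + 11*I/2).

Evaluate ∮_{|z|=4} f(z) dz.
pi*(-29 - 23*I/2)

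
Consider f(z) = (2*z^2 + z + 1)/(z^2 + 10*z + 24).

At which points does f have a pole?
{-6, -4}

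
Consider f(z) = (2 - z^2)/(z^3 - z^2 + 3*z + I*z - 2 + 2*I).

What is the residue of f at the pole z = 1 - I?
-2/5 + 4*I/5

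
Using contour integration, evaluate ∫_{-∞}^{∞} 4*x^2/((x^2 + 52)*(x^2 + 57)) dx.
4*pi*(-2*sqrt(13) + sqrt(57))/5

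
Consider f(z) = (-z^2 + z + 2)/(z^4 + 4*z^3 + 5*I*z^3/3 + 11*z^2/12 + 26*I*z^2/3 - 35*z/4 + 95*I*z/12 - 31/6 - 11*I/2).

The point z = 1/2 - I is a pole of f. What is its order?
2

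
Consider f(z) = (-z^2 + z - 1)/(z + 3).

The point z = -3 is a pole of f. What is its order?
Factor the denominator:
  z + 3 = (z + 3)

The numerator P(z) = -z^2 + z - 1 has P(-3) = -13 ≠ 0, so no factor of (z + 3) cancels.
Near z = -3 we can therefore write f(z) = g(z)/(z + 3) with g analytic at -3 and g(-3) ≠ 0 (g is just the numerator).

Hence z = -3 is a pole of order 1.

Final answer: 1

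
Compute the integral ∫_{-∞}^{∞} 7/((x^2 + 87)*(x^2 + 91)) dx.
Let f(z) = 7/((z^2 + 87)*(z^2 + 91)). The denominator has no real zeros and deg Q - deg P = 4 ≥ 2, so the integral of f over the upper semicircle |z| = R tends to 0 as R → ∞. Closing the contour in the upper half-plane,
  ∫_{-∞}^{∞} f(x) dx = 2πi · Σ Res(f, z_k)  over the poles with Im z_k > 0.

Zeros of the denominator: z^2 + 87 = 0 gives z = ±sqrt(87)*I; z^2 + 91 = 0 gives z = ±sqrt(91)*I.
Upper half-plane: z = sqrt(87)*I, z = sqrt(91)*I (simple).

Each pole is a simple zero of Q(z) = z^4 + 178*z^2 + 7917, so Res(f, z₀) = P(z₀)/Q'(z₀) with P(z) = 7, Q'(z) = 4*z^3 + 356*z:
  Res(f, sqrt(87)*I) = (7)/(8*sqrt(87)*I) = -7*sqrt(87)*I/696
  Res(f, sqrt(91)*I) = (7)/(-8*sqrt(91)*I) = sqrt(91)*I/104

Sum of residues: I*(-91*sqrt(87) + 87*sqrt(91))/9048
∫_{-∞}^{∞} f(x) dx = 2πi · (I*(-91*sqrt(87) + 87*sqrt(91))/9048) = pi*(-87*sqrt(91) + 91*sqrt(87))/4524

Final answer: pi*(-87*sqrt(91) + 91*sqrt(87))/4524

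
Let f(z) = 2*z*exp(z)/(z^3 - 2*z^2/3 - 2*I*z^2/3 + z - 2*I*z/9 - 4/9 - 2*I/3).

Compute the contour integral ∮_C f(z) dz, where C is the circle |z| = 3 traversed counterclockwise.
pi*(-24/25 - 48*I/25)*exp(2*I/3) + pi*(-27/25 - 9*I/25)*exp(-I) + pi*(51/25 + 57*I/25)*exp(2/3 + I)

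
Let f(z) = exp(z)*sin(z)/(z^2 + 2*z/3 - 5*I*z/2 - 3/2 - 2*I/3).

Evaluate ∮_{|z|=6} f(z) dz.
By the residue theorem, ∮_C f(z) dz = 2πi · (sum of the residues of f at the poles inside |z| = 6).

The denominator factors as (z - I)*(z + 2/3 - 3*I/2), so the singularities of f are simple poles at z = I, z = -2/3 + 3*I/2.
  |I|² = 1 < 36 = 6², so this pole is inside the contour.
  |-2/3 + 3*I/2|² = 97/36 < 36 = 6², so this pole is inside the contour.

With P(z) = exp(z)*sin(z) and Q(z) = z^2 + 2*z/3 - 5*I*z/2 - 3/2 - 2*I/3, each pole is simple, so Res(f, z₀) = P(z₀)/Q'(z₀) with Q'(z) = 2*z + 2/3 - 5*I/2.
  Res(f, I) = P(I)/Q'(I) = (I*exp(I)*sinh(1))/(2/3 - I/2) = (-18/25 + 24*I/25)*exp(I)*sinh(1)
  Res(f, -2/3 + 3*I/2) = P(-2/3 + 3*I/2)/Q'(-2/3 + 3*I/2) = (-exp(-2/3 + 3*I/2)*sin(2/3 - 3*I/2))/(-2/3 + I/2) = (24/25 + 18*I/25)*exp(-2/3 + 3*I/2)*sin(2/3 - 3*I/2)

Sum of residues inside C: (-18/25 + 24*I/25)*exp(I)*sinh(1) + (24/25 + 18*I/25)*exp(-2/3 + 3*I/2)*sin(2/3 - 3*I/2)
∮_C f(z) dz = 2πi · ((-18/25 + 24*I/25)*exp(I)*sinh(1) + (24/25 + 18*I/25)*exp(-2/3 + 3*I/2)*sin(2/3 - 3*I/2)) = pi*(-48/25 - 36*I/25)*exp(I)*sinh(1) + pi*(-36/25 + 48*I/25)*exp(-2/3 + 3*I/2)*sin(2/3 - 3*I/2)

Final answer: pi*(-48/25 - 36*I/25)*exp(I)*sinh(1) + pi*(-36/25 + 48*I/25)*exp(-2/3 + 3*I/2)*sin(2/3 - 3*I/2)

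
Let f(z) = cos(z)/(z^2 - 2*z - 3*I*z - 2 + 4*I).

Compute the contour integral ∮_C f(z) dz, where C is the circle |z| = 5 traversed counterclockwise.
pi*(2/5 - 4*I/5)*cosh(2) + pi*(-2/5 + 4*I/5)*cos(2 + I)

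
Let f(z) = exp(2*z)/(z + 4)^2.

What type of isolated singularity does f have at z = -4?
Write f(z) = g(z)/(z + 4)^2 with g(z) = exp(2*z).
g is entire and g(-4) = exp(-8) ≠ 0, so no factor of (z + 4) cancels: the Laurent expansion of f about z = -4 starts at the power -2, i.e. lim_{z→z₀} (z - z₀)^2 f(z) = exp(-8) is finite and nonzero.
So z = -4 is a pole of order 2.

Final answer: pole of order 2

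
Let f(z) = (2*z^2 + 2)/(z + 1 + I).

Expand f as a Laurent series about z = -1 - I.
Put w = z - (-1 - I), i.e. z = w - 1 - I. The denominator is w, so it suffices to rewrite the numerator in powers of w.

P(z) = 2*z^2 + 2
P(w - 1 - I) = 2 + 4*I + (-4 - 4*I)*w + 2*w^2

Dividing each term by w:
  f = (2 + 4*I)/w - 4 - 4*I + 2*w

Substituting back w = z + 1 + I:
  f(z) = (2 + 4*I)/(z + 1 + I) - 4 - 4*I + 2*(z + 1 + I)

The series is finite because the numerator is a polynomial; the negative powers form the principal part, and the coefficient of 1/(z + 1 + I) gives Res(f, -1 - I) = 2 + 4*I.

Final answer: (2 + 4*I)/(z + 1 + I) - 4 - 4*I + 2*(z + 1 + I)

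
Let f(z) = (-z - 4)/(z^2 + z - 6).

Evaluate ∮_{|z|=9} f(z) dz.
By the residue theorem, ∮_C f(z) dz = 2πi · (sum of the residues of f at the poles inside |z| = 9).

The denominator factors as (z - 2)*(z + 3), so the singularities of f are simple poles at z = 2, z = -3.
  |2|² = 4 < 81 = 9², so this pole is inside the contour.
  |-3|² = 9 < 81 = 9², so this pole is inside the contour.

With P(z) = -z - 4 and Q(z) = z^2 + z - 6, each pole is simple, so Res(f, z₀) = P(z₀)/Q'(z₀) with Q'(z) = 2*z + 1.
  Res(f, 2) = P(2)/Q'(2) = (-6)/(5) = -6/5
  Res(f, -3) = P(-3)/Q'(-3) = (-1)/(-5) = 1/5

Sum of residues inside C: -1
∮_C f(z) dz = 2πi · (-1) = -2*I*pi

Final answer: -2*I*pi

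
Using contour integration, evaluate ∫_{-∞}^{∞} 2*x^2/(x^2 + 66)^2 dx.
sqrt(66)*pi/66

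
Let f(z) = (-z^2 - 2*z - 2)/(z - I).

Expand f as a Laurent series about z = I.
Put w = z - (I), i.e. z = w + I. The denominator is w, so it suffices to rewrite the numerator in powers of w.

P(z) = -z^2 - 2*z - 2
P(w + I) = -1 - 2*I + (-2 - 2*I)*w - w^2

Dividing each term by w:
  f = (-1 - 2*I)/w - 2 - 2*I - w

Substituting back w = z - I:
  f(z) = (-1 - 2*I)/(z - I) - 2 - 2*I - (z - I)

The series is finite because the numerator is a polynomial; the negative powers form the principal part, and the coefficient of 1/(z - I) gives Res(f, I) = -1 - 2*I.

Final answer: (-1 - 2*I)/(z - I) - 2 - 2*I - (z - I)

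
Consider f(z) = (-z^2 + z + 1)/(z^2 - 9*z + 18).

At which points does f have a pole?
The singularities of f are the zeros of the denominator. Factoring,
  z^2 - 9*z + 18 = (z - 6)*(z - 3)
so the candidates are z = 6, z = 3.

Check the numerator P(z) = -z^2 + z + 1 at each one:
  P(6) = -29 ≠ 0, so z = 6 is a (simple) pole.
  P(3) = -5 ≠ 0, so z = 3 is a (simple) pole.

Poles of f: {3, 6}

Final answer: {3, 6}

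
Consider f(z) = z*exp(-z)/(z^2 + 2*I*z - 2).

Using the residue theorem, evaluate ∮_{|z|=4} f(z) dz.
By the residue theorem, ∮_C f(z) dz = 2πi · (sum of the residues of f at the poles inside |z| = 4).

The denominator factors as (z + 1 + I)*(z - 1 + I), so the singularities of f are simple poles at z = -1 - I, z = 1 - I.
  |-1 - I|² = 2 < 16 = 4², so this pole is inside the contour.
  |1 - I|² = 2 < 16 = 4², so this pole is inside the contour.

With P(z) = z*exp(-z) and Q(z) = z^2 + 2*I*z - 2, each pole is simple, so Res(f, z₀) = P(z₀)/Q'(z₀) with Q'(z) = 2*z + 2*I.
  Res(f, -1 - I) = P(-1 - I)/Q'(-1 - I) = ((-1 - I)*exp(1 + I))/(-2) = (1/2 + I/2)*exp(1 + I)
  Res(f, 1 - I) = P(1 - I)/Q'(1 - I) = ((1 - I)*exp(-1 + I))/(2) = (1/2 - I/2)*exp(-1 + I)

Sum of residues inside C: (1/2 - I/2)*exp(-1 + I) + (1/2 + I/2)*exp(1 + I)
∮_C f(z) dz = 2πi · ((1/2 - I/2)*exp(-1 + I) + (1/2 + I/2)*exp(1 + I)) = pi*(-1 + I)*exp(1 + I) + pi*(1 + I)*exp(-1 + I)

Final answer: pi*(-1 + I)*exp(1 + I) + pi*(1 + I)*exp(-1 + I)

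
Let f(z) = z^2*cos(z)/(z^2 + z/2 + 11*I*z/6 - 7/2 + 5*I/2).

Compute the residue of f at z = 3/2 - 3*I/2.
Write f(z) = P(z)/Q(z) with P(z) = z^2*cos(z) and Q(z) = z^2 + z/2 + 11*I*z/6 - 7/2 + 5*I/2.
The denominator factors as Q(z) = (z - 3/2 + 3*I/2)*(z + 2 + I/3), so z = 3/2 - 3*I/2 is a simple zero of Q and P is analytic there; z = 3/2 - 3*I/2 is therefore a simple pole and
  Res(f, z₀) = P(z₀)/Q'(z₀).

Q'(z) = 2*z + 1/2 + 11*I/6, so Q'(3/2 - 3*I/2) = 7/2 - 7*I/6.
P(3/2 - 3*I/2) = -9*I*cos(3/2 - 3*I/2)/2.

Res(f, 3/2 - 3*I/2) = (-9*I*cos(3/2 - 3*I/2)/2)/(7/2 - 7*I/6) = (27/70 - 81*I/70)*cos(3/2 - 3*I/2)

Final answer: (27/70 - 81*I/70)*cos(3/2 - 3*I/2)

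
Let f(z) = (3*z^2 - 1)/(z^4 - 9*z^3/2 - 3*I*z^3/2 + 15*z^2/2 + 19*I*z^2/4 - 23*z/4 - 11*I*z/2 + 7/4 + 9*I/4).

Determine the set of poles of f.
{1 - I/2, 1, 1 + I, 3/2 + I}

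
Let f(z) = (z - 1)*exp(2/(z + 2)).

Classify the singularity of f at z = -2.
essential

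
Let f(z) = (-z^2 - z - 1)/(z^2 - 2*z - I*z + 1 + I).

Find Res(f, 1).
Write f(z) = P(z)/Q(z) with P(z) = -z^2 - z - 1 and Q(z) = z^2 - 2*z - I*z + 1 + I.
The denominator factors as Q(z) = (z - 1 - I)*(z - 1), so z = 1 is a simple zero of Q and P is analytic there; z = 1 is therefore a simple pole and
  Res(f, z₀) = P(z₀)/Q'(z₀).

Q'(z) = 2*z - 2 - I, so Q'(1) = -I.
P(1) = -3.

Res(f, 1) = (-3)/(-I) = -3*I

Final answer: -3*I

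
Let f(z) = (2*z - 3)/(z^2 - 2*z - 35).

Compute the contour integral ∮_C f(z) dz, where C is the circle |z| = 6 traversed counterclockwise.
By the residue theorem, ∮_C f(z) dz = 2πi · (sum of the residues of f at the poles inside |z| = 6).

The denominator factors as (z - 7)*(z + 5), so the singularities of f are simple poles at z = 7, z = -5.
  |7|² = 49 > 36 = 6², so this pole is outside the contour.
  |-5|² = 25 < 36 = 6², so this pole is inside the contour.

With P(z) = 2*z - 3 and Q(z) = z^2 - 2*z - 35, each pole is simple, so Res(f, z₀) = P(z₀)/Q'(z₀) with Q'(z) = 2*z - 2.
  Res(f, -5) = P(-5)/Q'(-5) = (-13)/(-12) = 13/12

∮_C f(z) dz = 2πi · (13/12) = 13*I*pi/6

Final answer: 13*I*pi/6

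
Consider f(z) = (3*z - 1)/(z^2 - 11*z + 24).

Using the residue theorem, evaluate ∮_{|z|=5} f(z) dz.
By the residue theorem, ∮_C f(z) dz = 2πi · (sum of the residues of f at the poles inside |z| = 5).

The denominator factors as (z - 3)*(z - 8), so the singularities of f are simple poles at z = 3, z = 8.
  |3|² = 9 < 25 = 5², so this pole is inside the contour.
  |8|² = 64 > 25 = 5², so this pole is outside the contour.

With P(z) = 3*z - 1 and Q(z) = z^2 - 11*z + 24, each pole is simple, so Res(f, z₀) = P(z₀)/Q'(z₀) with Q'(z) = 2*z - 11.
  Res(f, 3) = P(3)/Q'(3) = (8)/(-5) = -8/5

∮_C f(z) dz = 2πi · (-8/5) = -16*I*pi/5

Final answer: -16*I*pi/5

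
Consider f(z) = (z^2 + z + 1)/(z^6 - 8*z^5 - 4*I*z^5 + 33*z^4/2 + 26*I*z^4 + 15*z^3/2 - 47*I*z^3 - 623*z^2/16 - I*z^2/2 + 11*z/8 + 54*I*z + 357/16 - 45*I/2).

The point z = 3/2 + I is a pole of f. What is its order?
4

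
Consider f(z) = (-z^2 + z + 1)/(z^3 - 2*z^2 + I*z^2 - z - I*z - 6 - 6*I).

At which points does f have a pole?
The singularities of f are the zeros of the denominator. Factoring,
  z^3 - 2*z^2 + I*z^2 - z - I*z - 6 - 6*I = (z + 2*I)*(z - 3)*(z + 1 - I)
so the candidates are z = -2*I, z = 3, z = -1 + I.

Check the numerator P(z) = -z^2 + z + 1 at each one:
  P(-2*I) = 5 - 2*I ≠ 0, so z = -2*I is a (simple) pole.
  P(3) = -5 ≠ 0, so z = 3 is a (simple) pole.
  P(-1 + I) = 3*I ≠ 0, so z = -1 + I is a (simple) pole.

Poles of f: {-1 + I, -2*I, 3}

Final answer: {-1 + I, -2*I, 3}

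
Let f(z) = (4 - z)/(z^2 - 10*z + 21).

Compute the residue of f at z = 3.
Write f(z) = P(z)/Q(z) with P(z) = 4 - z and Q(z) = z^2 - 10*z + 21.
The denominator factors as Q(z) = (z - 7)*(z - 3), so z = 3 is a simple zero of Q and P is analytic there; z = 3 is therefore a simple pole and
  Res(f, z₀) = P(z₀)/Q'(z₀).

Q'(z) = 2*z - 10, so Q'(3) = -4.
P(3) = 1.

Res(f, 3) = (1)/(-4) = -1/4

Final answer: -1/4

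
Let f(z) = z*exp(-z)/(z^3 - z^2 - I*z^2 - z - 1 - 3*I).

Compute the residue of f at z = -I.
Write f(z) = P(z)/Q(z) with P(z) = z*exp(-z) and Q(z) = z^3 - z^2 - I*z^2 - z - 1 - 3*I.
The denominator factors as Q(z) = (z - 2 - I)*(z + 1 - I)*(z + I), so z = -I is a simple zero of Q and P is analytic there; z = -I is therefore a simple pole and
  Res(f, z₀) = P(z₀)/Q'(z₀).

Q'(z) = 3*z^2 - 2*z - 2*I*z - 1, so Q'(-I) = -6 + 2*I.
P(-I) = -I*exp(I).

Res(f, -I) = (-I*exp(I))/(-6 + 2*I) = (-1/20 + 3*I/20)*exp(I)

Final answer: (-1/20 + 3*I/20)*exp(I)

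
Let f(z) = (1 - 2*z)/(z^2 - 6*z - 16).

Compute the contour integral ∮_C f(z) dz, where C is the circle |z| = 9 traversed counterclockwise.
-4*I*pi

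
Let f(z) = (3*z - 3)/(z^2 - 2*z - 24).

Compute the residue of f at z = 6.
Write f(z) = P(z)/Q(z) with P(z) = 3*z - 3 and Q(z) = z^2 - 2*z - 24.
The denominator factors as Q(z) = (z + 4)*(z - 6), so z = 6 is a simple zero of Q and P is analytic there; z = 6 is therefore a simple pole and
  Res(f, z₀) = P(z₀)/Q'(z₀).

Q'(z) = 2*z - 2, so Q'(6) = 10.
P(6) = 15.

Res(f, 6) = (15)/(10) = 3/2

Final answer: 3/2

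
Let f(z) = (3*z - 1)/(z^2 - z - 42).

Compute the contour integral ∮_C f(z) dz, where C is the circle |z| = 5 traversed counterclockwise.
By the residue theorem, ∮_C f(z) dz = 2πi · (sum of the residues of f at the poles inside |z| = 5).

The denominator factors as (z + 6)*(z - 7), so the singularities of f are simple poles at z = -6, z = 7.
  |-6|² = 36 > 25 = 5², so this pole is outside the contour.
  |7|² = 49 > 25 = 5², so this pole is outside the contour.

No pole lies inside the contour, so f is analytic on and inside C and the integral is 0 (Cauchy's theorem).

Final answer: 0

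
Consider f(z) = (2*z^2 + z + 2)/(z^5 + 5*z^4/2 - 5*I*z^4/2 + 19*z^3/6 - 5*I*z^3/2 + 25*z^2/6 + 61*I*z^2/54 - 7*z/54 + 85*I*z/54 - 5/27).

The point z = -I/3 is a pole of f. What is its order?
Factor the denominator:
  z^5 + 5*z^4/2 - 5*I*z^4/2 + 19*z^3/6 - 5*I*z^3/2 + 25*z^2/6 + 61*I*z^2/54 - 7*z/54 + 85*I*z/54 - 5/27 = (z + I/3)^3*(z + 3/2 - I/2)*(z + 1 - 3*I)

The numerator P(z) = 2*z^2 + z + 2 has P(-I/3) = 16/9 - I/3 ≠ 0, so no factor of (z + I/3) cancels.
Near z = -I/3 we can therefore write f(z) = g(z)/(z + I/3)^3 with g analytic at -I/3 and g(-I/3) ≠ 0 (g is the numerator divided by the remaining denominator factors).

Hence z = -I/3 is a pole of order 3.

Final answer: 3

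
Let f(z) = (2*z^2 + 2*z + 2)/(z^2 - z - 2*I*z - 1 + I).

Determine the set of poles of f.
{I, 1 + I}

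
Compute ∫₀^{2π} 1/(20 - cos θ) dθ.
Call the integral J. The integrand is 2π-periodic and we integrate over a full period, so shifting θ does not change the value (θ → θ + π flips the sign of the trig term). Hence
  J = ∫₀^{2π} dθ/(20 + cos θ).
Put z = e^{iθ}: then cos θ = (z + 1/z)/2, dθ = dz/(iz), and z runs once counterclockwise around |z| = 1:
  J = ∮_{|z|=1} 1/(20 + (z + 1/z)/2) · dz/(iz) = (2/i) ∮_{|z|=1} dz/(z^2 + 40*z + 1).
The roots of z^2 + 40*z + 1 are z = (-20 ± sqrt(20^2 - 1^2)), with sqrt(399) = sqrt(399); their product is 1, so only z₊ = -20 + sqrt(399) lies inside the unit circle (z₋ = -20 - sqrt(399) lies outside).
z₊ is a simple zero of q(z) = z^2 + 40*z + 1, so Res(1/q, z₊) = 1/q'(z₊) with q'(z) = 2*z + 40; and q'(z₊) = (z₊ - z₋) = 2*sqrt(399).
Therefore J = (2/i) · 2πi · 1/(2*sqrt(399)) = 2*pi/(sqrt(399)) = 2*sqrt(399)*pi/399

Final answer: 2*sqrt(399)*pi/399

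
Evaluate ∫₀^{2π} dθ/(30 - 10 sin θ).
Call the integral J. The integrand is 2π-periodic and we integrate over a full period, so shifting θ does not change the value (θ → θ + π/2 turns sin θ into cos θ; θ → θ + π flips the sign of the trig term). Hence
  J = ∫₀^{2π} dθ/(30 + 10 cos θ).
Put z = e^{iθ}: then cos θ = (z + 1/z)/2, dθ = dz/(iz), and z runs once counterclockwise around |z| = 1:
  J = ∮_{|z|=1} 1/(30 + 10*(z + 1/z)/2) · dz/(iz) = (2/i) ∮_{|z|=1} dz/(10*z^2 + 60*z + 10).
The roots of 10*z^2 + 60*z + 10 are z = (-30 ± sqrt(30^2 - 10^2))/10, with sqrt(800) = 20*sqrt(2); their product is 1, so only z₊ = -3 + 2*sqrt(2) lies inside the unit circle (z₋ = -3 - 2*sqrt(2) lies outside).
z₊ is a simple zero of q(z) = 10*z^2 + 60*z + 10, so Res(1/q, z₊) = 1/q'(z₊) with q'(z) = 20*z + 60; and q'(z₊) = 10*(z₊ - z₋) = 40*sqrt(2).
Therefore J = (2/i) · 2πi · 1/(40*sqrt(2)) = 2*pi/(20*sqrt(2)) = sqrt(2)*pi/20

Final answer: sqrt(2)*pi/20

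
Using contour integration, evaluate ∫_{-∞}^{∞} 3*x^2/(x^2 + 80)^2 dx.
3*sqrt(5)*pi/40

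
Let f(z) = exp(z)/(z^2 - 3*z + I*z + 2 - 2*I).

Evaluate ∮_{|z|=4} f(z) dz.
By the residue theorem, ∮_C f(z) dz = 2πi · (sum of the residues of f at the poles inside |z| = 4).

The denominator factors as (z - 2)*(z - 1 + I), so the singularities of f are simple poles at z = 2, z = 1 - I.
  |2|² = 4 < 16 = 4², so this pole is inside the contour.
  |1 - I|² = 2 < 16 = 4², so this pole is inside the contour.

With P(z) = exp(z) and Q(z) = z^2 - 3*z + I*z + 2 - 2*I, each pole is simple, so Res(f, z₀) = P(z₀)/Q'(z₀) with Q'(z) = 2*z - 3 + I.
  Res(f, 2) = P(2)/Q'(2) = (exp(2))/(1 + I) = (1/2 - I/2)*exp(2)
  Res(f, 1 - I) = P(1 - I)/Q'(1 - I) = (exp(1 - I))/(-1 - I) = (-1/2 + I/2)*exp(1 - I)

Sum of residues inside C: (1/2 - I/2)*exp(2) + (-1/2 + I/2)*exp(1 - I)
∮_C f(z) dz = 2πi · ((1/2 - I/2)*exp(2) + (-1/2 + I/2)*exp(1 - I)) = pi*(-1 - I)*exp(1 - I) + pi*(1 + I)*exp(2)

Final answer: pi*(-1 - I)*exp(1 - I) + pi*(1 + I)*exp(2)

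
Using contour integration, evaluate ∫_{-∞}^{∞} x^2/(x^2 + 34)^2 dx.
sqrt(34)*pi/68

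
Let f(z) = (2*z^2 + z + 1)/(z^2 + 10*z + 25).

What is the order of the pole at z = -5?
Factor the denominator:
  z^2 + 10*z + 25 = (z + 5)^2

The numerator P(z) = 2*z^2 + z + 1 has P(-5) = 46 ≠ 0, so no factor of (z + 5) cancels.
Near z = -5 we can therefore write f(z) = g(z)/(z + 5)^2 with g analytic at -5 and g(-5) ≠ 0 (g is just the numerator).

Hence z = -5 is a pole of order 2.

Final answer: 2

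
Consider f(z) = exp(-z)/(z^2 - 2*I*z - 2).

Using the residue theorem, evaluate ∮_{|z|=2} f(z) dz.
-I*pi*exp(1 - I) + I*pi*exp(-1 - I)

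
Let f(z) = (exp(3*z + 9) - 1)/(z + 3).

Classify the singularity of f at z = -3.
removable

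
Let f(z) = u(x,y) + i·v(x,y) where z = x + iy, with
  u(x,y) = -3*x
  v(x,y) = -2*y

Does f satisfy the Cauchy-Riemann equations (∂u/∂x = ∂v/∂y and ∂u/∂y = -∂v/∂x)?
∂u/∂x = -3
∂v/∂y = -2
∂u/∂y = 0
∂v/∂x = 0
∂u/∂x ≠ ∂v/∂y; the Cauchy-Riemann equations are not satisfied, so f is not analytic.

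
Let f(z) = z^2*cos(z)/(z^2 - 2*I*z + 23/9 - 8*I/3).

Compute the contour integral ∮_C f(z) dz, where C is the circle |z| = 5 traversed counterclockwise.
By the residue theorem, ∮_C f(z) dz = 2πi · (sum of the residues of f at the poles inside |z| = 5).

The denominator factors as (z + 2/3 + I)*(z - 2/3 - 3*I), so the singularities of f are simple poles at z = -2/3 - I, z = 2/3 + 3*I.
  |-2/3 - I|² = 13/9 < 25 = 5², so this pole is inside the contour.
  |2/3 + 3*I|² = 85/9 < 25 = 5², so this pole is inside the contour.

With P(z) = z^2*cos(z) and Q(z) = z^2 - 2*I*z + 23/9 - 8*I/3, each pole is simple, so Res(f, z₀) = P(z₀)/Q'(z₀) with Q'(z) = 2*z - 2*I.
  Res(f, -2/3 - I) = P(-2/3 - I)/Q'(-2/3 - I) = ((-5/9 + 4*I/3)*cos(2/3 + I))/(-4/3 - 4*I) = (-31/120 - 9*I/40)*cos(2/3 + I)
  Res(f, 2/3 + 3*I) = P(2/3 + 3*I)/Q'(2/3 + 3*I) = ((-77/9 + 4*I)*cos(2/3 + 3*I))/(4/3 + 4*I) = (31/120 + 89*I/40)*cos(2/3 + 3*I)

Sum of residues inside C: (-31/120 - 9*I/40)*cos(2/3 + I) + (31/120 + 89*I/40)*cos(2/3 + 3*I)
∮_C f(z) dz = 2πi · ((-31/120 - 9*I/40)*cos(2/3 + I) + (31/120 + 89*I/40)*cos(2/3 + 3*I)) = pi*(9/20 - 31*I/60)*cos(2/3 + I) + pi*(-89/20 + 31*I/60)*cos(2/3 + 3*I)

Final answer: pi*(9/20 - 31*I/60)*cos(2/3 + I) + pi*(-89/20 + 31*I/60)*cos(2/3 + 3*I)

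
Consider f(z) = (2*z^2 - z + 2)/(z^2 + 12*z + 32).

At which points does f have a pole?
The singularities of f are the zeros of the denominator. Factoring,
  z^2 + 12*z + 32 = (z + 8)*(z + 4)
so the candidates are z = -8, z = -4.

Check the numerator P(z) = 2*z^2 - z + 2 at each one:
  P(-8) = 138 ≠ 0, so z = -8 is a (simple) pole.
  P(-4) = 38 ≠ 0, so z = -4 is a (simple) pole.

Poles of f: {-8, -4}

Final answer: {-8, -4}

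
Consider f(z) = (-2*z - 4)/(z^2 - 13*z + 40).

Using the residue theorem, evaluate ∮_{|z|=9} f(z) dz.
By the residue theorem, ∮_C f(z) dz = 2πi · (sum of the residues of f at the poles inside |z| = 9).

The denominator factors as (z - 5)*(z - 8), so the singularities of f are simple poles at z = 5, z = 8.
  |5|² = 25 < 81 = 9², so this pole is inside the contour.
  |8|² = 64 < 81 = 9², so this pole is inside the contour.

With P(z) = -2*z - 4 and Q(z) = z^2 - 13*z + 40, each pole is simple, so Res(f, z₀) = P(z₀)/Q'(z₀) with Q'(z) = 2*z - 13.
  Res(f, 5) = P(5)/Q'(5) = (-14)/(-3) = 14/3
  Res(f, 8) = P(8)/Q'(8) = (-20)/(3) = -20/3

Sum of residues inside C: -2
∮_C f(z) dz = 2πi · (-2) = -4*I*pi

Final answer: -4*I*pi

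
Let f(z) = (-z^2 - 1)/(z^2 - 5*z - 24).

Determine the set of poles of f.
The singularities of f are the zeros of the denominator. Factoring,
  z^2 - 5*z - 24 = (z - 8)*(z + 3)
so the candidates are z = 8, z = -3.

Check the numerator P(z) = -z^2 - 1 at each one:
  P(8) = -65 ≠ 0, so z = 8 is a (simple) pole.
  P(-3) = -10 ≠ 0, so z = -3 is a (simple) pole.

Poles of f: {-3, 8}

Final answer: {-3, 8}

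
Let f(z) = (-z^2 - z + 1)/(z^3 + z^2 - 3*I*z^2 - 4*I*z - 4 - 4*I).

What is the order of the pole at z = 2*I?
Factor the denominator:
  z^3 + z^2 - 3*I*z^2 - 4*I*z - 4 - 4*I = (z - 2*I)^2*(z + 1 + I)

The numerator P(z) = -z^2 - z + 1 has P(2*I) = 5 - 2*I ≠ 0, so no factor of (z - 2*I) cancels.
Near z = 2*I we can therefore write f(z) = g(z)/(z - 2*I)^2 with g analytic at 2*I and g(2*I) ≠ 0 (g is the numerator divided by the remaining denominator factors).

Hence z = 2*I is a pole of order 2.

Final answer: 2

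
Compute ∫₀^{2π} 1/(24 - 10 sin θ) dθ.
Call the integral J. The integrand is 2π-periodic and we integrate over a full period, so shifting θ does not change the value (θ → θ + π/2 turns sin θ into cos θ; θ → θ + π flips the sign of the trig term). Hence
  J = ∫₀^{2π} dθ/(24 + 10 cos θ).
Put z = e^{iθ}: then cos θ = (z + 1/z)/2, dθ = dz/(iz), and z runs once counterclockwise around |z| = 1:
  J = ∮_{|z|=1} 1/(24 + 10*(z + 1/z)/2) · dz/(iz) = (2/i) ∮_{|z|=1} dz/(10*z^2 + 48*z + 10).
The roots of 10*z^2 + 48*z + 10 are z = (-24 ± sqrt(24^2 - 10^2))/10, with sqrt(476) = 2*sqrt(119); their product is 1, so only z₊ = -12/5 + sqrt(119)/5 lies inside the unit circle (z₋ = -12/5 - sqrt(119)/5 lies outside).
z₊ is a simple zero of q(z) = 10*z^2 + 48*z + 10, so Res(1/q, z₊) = 1/q'(z₊) with q'(z) = 20*z + 48; and q'(z₊) = 10*(z₊ - z₋) = 4*sqrt(119).
Therefore J = (2/i) · 2πi · 1/(4*sqrt(119)) = 2*pi/(2*sqrt(119)) = sqrt(119)*pi/119

Final answer: sqrt(119)*pi/119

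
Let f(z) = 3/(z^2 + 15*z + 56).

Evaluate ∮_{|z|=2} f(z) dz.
By the residue theorem, ∮_C f(z) dz = 2πi · (sum of the residues of f at the poles inside |z| = 2).

The denominator factors as (z + 8)*(z + 7), so the singularities of f are simple poles at z = -8, z = -7.
  |-8|² = 64 > 4 = 2², so this pole is outside the contour.
  |-7|² = 49 > 4 = 2², so this pole is outside the contour.

No pole lies inside the contour, so f is analytic on and inside C and the integral is 0 (Cauchy's theorem).

Final answer: 0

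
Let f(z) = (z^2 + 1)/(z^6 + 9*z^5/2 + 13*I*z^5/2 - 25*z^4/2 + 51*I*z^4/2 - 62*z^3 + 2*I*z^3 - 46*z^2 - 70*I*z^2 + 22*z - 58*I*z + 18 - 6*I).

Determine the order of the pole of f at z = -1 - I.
4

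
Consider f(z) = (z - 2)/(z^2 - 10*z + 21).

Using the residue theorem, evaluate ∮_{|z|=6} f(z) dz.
By the residue theorem, ∮_C f(z) dz = 2πi · (sum of the residues of f at the poles inside |z| = 6).

The denominator factors as (z - 3)*(z - 7), so the singularities of f are simple poles at z = 3, z = 7.
  |3|² = 9 < 36 = 6², so this pole is inside the contour.
  |7|² = 49 > 36 = 6², so this pole is outside the contour.

With P(z) = z - 2 and Q(z) = z^2 - 10*z + 21, each pole is simple, so Res(f, z₀) = P(z₀)/Q'(z₀) with Q'(z) = 2*z - 10.
  Res(f, 3) = P(3)/Q'(3) = (1)/(-4) = -1/4

∮_C f(z) dz = 2πi · (-1/4) = -I*pi/2

Final answer: -I*pi/2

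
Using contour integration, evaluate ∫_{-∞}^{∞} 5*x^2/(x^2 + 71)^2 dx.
Let f(z) = 5*z^2/(z^2 + 71)^2. The denominator has no real zeros and deg Q - deg P = 2 ≥ 2, so the integral of f over the upper semicircle |z| = R tends to 0 as R → ∞. Closing the contour in the upper half-plane,
  ∫_{-∞}^{∞} f(x) dx = 2πi · Σ Res(f, z_k)  over the poles with Im z_k > 0.

Zeros of the denominator: z^2 + 71 = 0 gives z = ±sqrt(71)*I.
Upper half-plane: z = sqrt(71)*I (a pole of order 2).

Write f(z) = g(z)/(z - sqrt(71)*I)^2 with g(z) = 5*z^2/(z + sqrt(71)*I)^2. For a double pole, Res(f, z₀) = g'(z₀):
  g'(z) = 10*sqrt(71)*I*z/(z + sqrt(71)*I)^3
  Res(f, sqrt(71)*I) = g'(sqrt(71)*I) = -5*sqrt(71)*I/284

∫_{-∞}^{∞} f(x) dx = 2πi · (-5*sqrt(71)*I/284) = 5*sqrt(71)*pi/142

Final answer: 5*sqrt(71)*pi/142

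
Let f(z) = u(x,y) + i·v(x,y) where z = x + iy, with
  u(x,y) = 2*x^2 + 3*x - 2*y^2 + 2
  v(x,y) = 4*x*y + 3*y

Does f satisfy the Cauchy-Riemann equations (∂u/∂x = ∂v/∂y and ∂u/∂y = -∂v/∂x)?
∂u/∂x = 4*x + 3
∂v/∂y = 4*x + 3
∂u/∂y = -4*y
∂v/∂x = 4*y
∂u/∂x = ∂v/∂y and ∂u/∂y = -∂v/∂x hold identically; f is analytic.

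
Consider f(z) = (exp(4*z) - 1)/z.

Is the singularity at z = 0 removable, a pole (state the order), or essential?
removable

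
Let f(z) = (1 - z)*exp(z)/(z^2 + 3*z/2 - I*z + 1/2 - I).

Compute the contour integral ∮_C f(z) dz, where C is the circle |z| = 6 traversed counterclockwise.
By the residue theorem, ∮_C f(z) dz = 2πi · (sum of the residues of f at the poles inside |z| = 6).

The denominator factors as (z + 1)*(z + 1/2 - I), so the singularities of f are simple poles at z = -1, z = -1/2 + I.
  |-1|² = 1 < 36 = 6², so this pole is inside the contour.
  |-1/2 + I|² = 5/4 < 36 = 6², so this pole is inside the contour.

With P(z) = (1 - z)*exp(z) and Q(z) = z^2 + 3*z/2 - I*z + 1/2 - I, each pole is simple, so Res(f, z₀) = P(z₀)/Q'(z₀) with Q'(z) = 2*z + 3/2 - I.
  Res(f, -1) = P(-1)/Q'(-1) = (2*exp(-1))/(-1/2 - I) = (-4/5 + 8*I/5)*exp(-1)
  Res(f, -1/2 + I) = P(-1/2 + I)/Q'(-1/2 + I) = ((3/2 - I)*exp(-1/2 + I))/(1/2 + I) = (-1/5 - 8*I/5)*exp(-1/2 + I)

Sum of residues inside C: (-1/5 - 8*I/5)*exp(-1/2 + I) + (-4/5 + 8*I/5)*exp(-1)
∮_C f(z) dz = 2πi · ((-1/5 - 8*I/5)*exp(-1/2 + I) + (-4/5 + 8*I/5)*exp(-1)) = pi*(-16/5 - 8*I/5)*exp(-1) + pi*(16/5 - 2*I/5)*exp(-1/2 + I)

Final answer: pi*(-16/5 - 8*I/5)*exp(-1) + pi*(16/5 - 2*I/5)*exp(-1/2 + I)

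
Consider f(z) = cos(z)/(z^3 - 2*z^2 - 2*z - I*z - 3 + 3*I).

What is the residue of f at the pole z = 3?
Write f(z) = P(z)/Q(z) with P(z) = cos(z) and Q(z) = z^3 - 2*z^2 - 2*z - I*z - 3 + 3*I.
The denominator factors as Q(z) = (z + 1 + I)*(z - 3)*(z - I), so z = 3 is a simple zero of Q and P is analytic there; z = 3 is therefore a simple pole and
  Res(f, z₀) = P(z₀)/Q'(z₀).

Q'(z) = 3*z^2 - 4*z - 2 - I, so Q'(3) = 13 - I.
P(3) = cos(3).

Res(f, 3) = (cos(3))/(13 - I) = (13/170 + I/170)*cos(3)

Final answer: (13/170 + I/170)*cos(3)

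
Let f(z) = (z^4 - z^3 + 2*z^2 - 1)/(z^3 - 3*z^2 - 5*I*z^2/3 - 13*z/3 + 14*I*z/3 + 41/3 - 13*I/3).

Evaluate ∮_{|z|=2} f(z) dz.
0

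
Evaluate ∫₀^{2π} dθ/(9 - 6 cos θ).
2*sqrt(5)*pi/15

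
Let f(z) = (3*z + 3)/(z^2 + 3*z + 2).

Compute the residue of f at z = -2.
Write f(z) = P(z)/Q(z) with P(z) = 3*z + 3 and Q(z) = z^2 + 3*z + 2.
The denominator factors as Q(z) = (z + 1)*(z + 2), so z = -2 is a simple zero of Q and P is analytic there; z = -2 is therefore a simple pole and
  Res(f, z₀) = P(z₀)/Q'(z₀).

Q'(z) = 2*z + 3, so Q'(-2) = -1.
P(-2) = -3.

Res(f, -2) = (-3)/(-1) = 3

Final answer: 3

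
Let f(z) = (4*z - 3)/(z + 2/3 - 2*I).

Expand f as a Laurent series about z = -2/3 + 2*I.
(-17/3 + 8*I)/(z + 2/3 - 2*I) + 4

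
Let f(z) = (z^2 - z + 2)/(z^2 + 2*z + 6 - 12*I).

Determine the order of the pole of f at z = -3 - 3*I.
Factor the denominator:
  z^2 + 2*z + 6 - 12*I = (z + 3 + 3*I)*(z - 1 - 3*I)

The numerator P(z) = z^2 - z + 2 has P(-3 - 3*I) = 5 + 21*I ≠ 0, so no factor of (z + 3 + 3*I) cancels.
Near z = -3 - 3*I we can therefore write f(z) = g(z)/(z + 3 + 3*I) with g analytic at -3 - 3*I and g(-3 - 3*I) ≠ 0 (g is the numerator divided by the remaining denominator factors).

Hence z = -3 - 3*I is a pole of order 1.

Final answer: 1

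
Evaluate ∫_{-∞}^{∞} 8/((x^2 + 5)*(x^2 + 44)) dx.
4*pi*(-5*sqrt(11) + 22*sqrt(5))/2145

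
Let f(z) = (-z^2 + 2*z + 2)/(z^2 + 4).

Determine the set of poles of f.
{-2*I, 2*I}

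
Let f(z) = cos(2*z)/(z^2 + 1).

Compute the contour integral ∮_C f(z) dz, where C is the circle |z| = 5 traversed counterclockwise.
0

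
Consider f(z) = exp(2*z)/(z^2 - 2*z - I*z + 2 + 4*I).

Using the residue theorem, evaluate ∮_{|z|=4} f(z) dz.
By the residue theorem, ∮_C f(z) dz = 2πi · (sum of the residues of f at the poles inside |z| = 4).

The denominator factors as (z - 2*I)*(z - 2 + I), so the singularities of f are simple poles at z = 2*I, z = 2 - I.
  |2*I|² = 4 < 16 = 4², so this pole is inside the contour.
  |2 - I|² = 5 < 16 = 4², so this pole is inside the contour.

With P(z) = exp(2*z) and Q(z) = z^2 - 2*z - I*z + 2 + 4*I, each pole is simple, so Res(f, z₀) = P(z₀)/Q'(z₀) with Q'(z) = 2*z - 2 - I.
  Res(f, 2*I) = P(2*I)/Q'(2*I) = (exp(4*I))/(-2 + 3*I) = (-2/13 - 3*I/13)*exp(4*I)
  Res(f, 2 - I) = P(2 - I)/Q'(2 - I) = (exp(4 - 2*I))/(2 - 3*I) = (2/13 + 3*I/13)*exp(4 - 2*I)

Sum of residues inside C: (2/13 + 3*I/13)*exp(4 - 2*I) + (-2/13 - 3*I/13)*exp(4*I)
∮_C f(z) dz = 2πi · ((2/13 + 3*I/13)*exp(4 - 2*I) + (-2/13 - 3*I/13)*exp(4*I)) = pi*(6/13 - 4*I/13)*exp(4*I) + pi*(-6/13 + 4*I/13)*exp(4 - 2*I)

Final answer: pi*(6/13 - 4*I/13)*exp(4*I) + pi*(-6/13 + 4*I/13)*exp(4 - 2*I)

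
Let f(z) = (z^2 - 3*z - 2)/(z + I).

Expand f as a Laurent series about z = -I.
Put w = z - (-I), i.e. z = w - I. The denominator is w, so it suffices to rewrite the numerator in powers of w.

P(z) = z^2 - 3*z - 2
P(w - I) = -3 + 3*I + (-3 - 2*I)*w + w^2

Dividing each term by w:
  f = (-3 + 3*I)/w - 3 - 2*I + w

Substituting back w = z + I:
  f(z) = (-3 + 3*I)/(z + I) - 3 - 2*I + (z + I)

The series is finite because the numerator is a polynomial; the negative powers form the principal part, and the coefficient of 1/(z + I) gives Res(f, -I) = -3 + 3*I.

Final answer: (-3 + 3*I)/(z + I) - 3 - 2*I + (z + I)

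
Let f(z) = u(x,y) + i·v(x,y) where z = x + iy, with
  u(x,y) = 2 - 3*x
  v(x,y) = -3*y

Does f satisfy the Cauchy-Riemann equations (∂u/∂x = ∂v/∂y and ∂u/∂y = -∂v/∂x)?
∂u/∂x = -3
∂v/∂y = -3
∂u/∂y = 0
∂v/∂x = 0
∂u/∂x = ∂v/∂y and ∂u/∂y = -∂v/∂x hold identically; f is analytic.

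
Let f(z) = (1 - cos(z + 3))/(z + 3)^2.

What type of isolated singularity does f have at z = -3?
removable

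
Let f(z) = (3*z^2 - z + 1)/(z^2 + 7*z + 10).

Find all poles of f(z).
{-5, -2}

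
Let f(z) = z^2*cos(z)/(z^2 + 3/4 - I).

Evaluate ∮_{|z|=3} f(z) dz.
By the residue theorem, ∮_C f(z) dz = 2πi · (sum of the residues of f at the poles inside |z| = 3).

The denominator factors as (z + 1/2 + I)*(z - 1/2 - I), so the singularities of f are simple poles at z = -1/2 - I, z = 1/2 + I.
  |-1/2 - I|² = 5/4 < 9 = 3², so this pole is inside the contour.
  |1/2 + I|² = 5/4 < 9 = 3², so this pole is inside the contour.

With P(z) = z^2*cos(z) and Q(z) = z^2 + 3/4 - I, each pole is simple, so Res(f, z₀) = P(z₀)/Q'(z₀) with Q'(z) = 2*z.
  Res(f, -1/2 - I) = P(-1/2 - I)/Q'(-1/2 - I) = ((-3/4 + I)*cos(1/2 + I))/(-1 - 2*I) = (-1/4 - I/2)*cos(1/2 + I)
  Res(f, 1/2 + I) = P(1/2 + I)/Q'(1/2 + I) = ((-3/4 + I)*cos(1/2 + I))/(1 + 2*I) = (1/4 + I/2)*cos(1/2 + I)

Sum of residues inside C: 0
∮_C f(z) dz = 2πi · (0) = 0

Final answer: 0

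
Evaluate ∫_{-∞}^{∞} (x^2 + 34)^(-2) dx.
Let f(z) = (z^2 + 34)^(-2). The denominator has no real zeros and deg Q - deg P = 4 ≥ 2, so the integral of f over the upper semicircle |z| = R tends to 0 as R → ∞. Closing the contour in the upper half-plane,
  ∫_{-∞}^{∞} f(x) dx = 2πi · Σ Res(f, z_k)  over the poles with Im z_k > 0.

Zeros of the denominator: z^2 + 34 = 0 gives z = ±sqrt(34)*I.
Upper half-plane: z = sqrt(34)*I (a pole of order 2).

Write f(z) = g(z)/(z - sqrt(34)*I)^2 with g(z) = (z + sqrt(34)*I)^(-2). For a double pole, Res(f, z₀) = g'(z₀):
  g'(z) = -2/(z + sqrt(34)*I)^3
  Res(f, sqrt(34)*I) = g'(sqrt(34)*I) = -sqrt(34)*I/4624

∫_{-∞}^{∞} f(x) dx = 2πi · (-sqrt(34)*I/4624) = sqrt(34)*pi/2312

Final answer: sqrt(34)*pi/2312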